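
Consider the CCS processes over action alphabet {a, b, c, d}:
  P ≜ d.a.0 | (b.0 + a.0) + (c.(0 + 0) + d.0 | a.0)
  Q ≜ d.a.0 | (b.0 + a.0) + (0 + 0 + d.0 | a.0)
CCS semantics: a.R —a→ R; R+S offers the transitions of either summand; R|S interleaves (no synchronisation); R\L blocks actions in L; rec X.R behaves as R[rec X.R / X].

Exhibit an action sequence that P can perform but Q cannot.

c

LTS(P): 9 reachable states
  p0 = d.a.0 | (b.0 + a.0) + (c.(0 + 0) + d.0 | a.0) has moves -a-> p1, -a-> p2, -b-> p2, -c-> p3, -d-> p4, -d-> p5
  p1 = d.0 | 0 has moves -d-> p6
  p2 = d.a.0 | 0 has moves -d-> p7
  p3 = 0 + 0 has moves stopped
  p4 = 0 | a.0 has moves -a-> p6
  p5 = a.0 | (b.0 + a.0) has moves -a-> p7, -a-> p8, -b-> p7
  p6 = 0 | 0 has moves stopped
  p7 = a.0 | 0 has moves -a-> p6
  p8 = 0 | (b.0 + a.0) has moves -a-> p6, -b-> p6
LTS(Q): 8 reachable states
  q0 = d.a.0 | (b.0 + a.0) + (0 + 0 + d.0 | a.0) has moves -a-> q1, -a-> q2, -b-> q2, -d-> q3, -d-> q4
  q1 = d.0 | 0 has moves -d-> q5
  q2 = d.a.0 | 0 has moves -d-> q6
  q3 = 0 | a.0 has moves -a-> q5
  q4 = a.0 | (b.0 + a.0) has moves -a-> q6, -a-> q7, -b-> q6
  q5 = 0 | 0 has moves stopped
  q6 = a.0 | 0 has moves -a-> q5
  q7 = 0 | (b.0 + a.0) has moves -a-> q5, -b-> q5
Executing c from P (initial set {p0}):
  [1] c ⇒ {p3}
  P completes σ.
Executing c from Q (initial set {q0}):
  [1] c ⇒ no successor for Q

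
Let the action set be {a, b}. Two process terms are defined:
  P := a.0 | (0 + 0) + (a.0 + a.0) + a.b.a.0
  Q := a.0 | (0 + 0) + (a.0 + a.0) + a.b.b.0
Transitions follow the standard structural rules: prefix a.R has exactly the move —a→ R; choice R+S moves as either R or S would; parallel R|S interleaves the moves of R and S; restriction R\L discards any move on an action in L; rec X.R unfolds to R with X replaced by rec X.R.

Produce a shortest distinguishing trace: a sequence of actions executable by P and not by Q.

aba

Reachable graph of P (5 states):
  u0 = a.0 | (0 + 0) + (a.0 + a.0) + a.b.a.0 ⊢ ··a··> u1, ··a··> u2, ··a··> u3
  u1 = 0 ⊢ ·
  u2 = 0 | (0 + 0) ⊢ ·
  u3 = b.a.0 ⊢ ··b··> u4
  u4 = a.0 ⊢ ··a··> u1
Reachable graph of Q (5 states):
  v0 = a.0 | (0 + 0) + (a.0 + a.0) + a.b.b.0 ⊢ ··a··> v1, ··a··> v2, ··a··> v3
  v1 = 0 ⊢ ·
  v2 = 0 | (0 + 0) ⊢ ·
  v3 = b.b.0 ⊢ ··b··> v4
  v4 = b.0 ⊢ ··b··> v1
Run σ = ⟨aba⟩ on P: start {u0}
  step 1 (a): {u1, u2, u3}
  step 2 (b): {u4}
  step 3 (a): {u1}
  P completes σ.
Run σ = ⟨aba⟩ on Q: start {v0}
  step 1 (a): {v1, v2, v3}
  step 2 (b): {v4}
  step 3 (a): no successor for Q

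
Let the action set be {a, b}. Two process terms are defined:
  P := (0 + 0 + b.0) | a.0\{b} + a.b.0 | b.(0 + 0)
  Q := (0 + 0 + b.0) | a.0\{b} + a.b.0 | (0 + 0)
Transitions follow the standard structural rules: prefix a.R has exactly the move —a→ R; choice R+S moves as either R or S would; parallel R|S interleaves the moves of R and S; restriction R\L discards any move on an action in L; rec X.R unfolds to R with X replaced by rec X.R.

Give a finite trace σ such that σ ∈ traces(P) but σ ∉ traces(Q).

abb

P's transition system — 9 states:
  m0 = (0 + 0 + b.0) | a.0\{b} + a.b.0 | b.(0 + 0) ⊢ -a-> m1, -a-> m2, -b-> m3, -b-> m4
  m1 = (0 + 0 + b.0) | 0\{b} ⊢ -b-> m5
  m2 = b.0 | b.(0 + 0) ⊢ -b-> m6, -b-> m7
  m3 = 0 | a.0\{b} ⊢ -a-> m5
  m4 = a.b.0 | (0 + 0) ⊢ -a-> m7
  m5 = 0 | 0\{b} ⊢ stopped
  m6 = 0 | b.(0 + 0) ⊢ -b-> m8
  m7 = b.0 | (0 + 0) ⊢ -b-> m8
  m8 = 0 | (0 + 0) ⊢ stopped
Q's transition system — 6 states:
  n0 = (0 + 0 + b.0) | a.0\{b} + a.b.0 | (0 + 0) ⊢ -a-> n1, -a-> n2, -b-> n3
  n1 = (0 + 0 + b.0) | 0\{b} ⊢ -b-> n4
  n2 = b.0 | (0 + 0) ⊢ -b-> n5
  n3 = 0 | a.0\{b} ⊢ -a-> n4
  n4 = 0 | 0\{b} ⊢ stopped
  n5 = 0 | (0 + 0) ⊢ stopped
Run σ = ⟨abb⟩ on P: start {m0}
  step 1 (a): {m1, m2}
  step 2 (b): {m5, m6, m7}
  step 3 (b): {m8}
  P completes σ.
Run σ = ⟨abb⟩ on Q: start {n0}
  step 1 (a): {n1, n2}
  step 2 (b): {n4, n5}
  step 3 (b): ∅ (Q stuck)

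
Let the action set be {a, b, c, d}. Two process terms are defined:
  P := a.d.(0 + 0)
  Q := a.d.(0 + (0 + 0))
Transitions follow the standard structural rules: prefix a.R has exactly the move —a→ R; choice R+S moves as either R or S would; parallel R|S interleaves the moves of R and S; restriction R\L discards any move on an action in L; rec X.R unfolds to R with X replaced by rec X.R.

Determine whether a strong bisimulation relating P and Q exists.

LTS(P): 3 reachable states
  u0 = a.d.(0 + 0) :: —a→ u1
  u1 = d.(0 + 0) :: —d→ u2
  u2 = 0 + 0 :: ∅
LTS(Q): 3 reachable states
  v0 = a.d.(0 + (0 + 0)) :: —a→ v1
  v1 = d.(0 + (0 + 0)) :: —d→ v2
  v2 = 0 + (0 + 0) :: ∅
Coarsest stable partition (strong bisimilarity classes):
  B0 = {u0, v0}
  B1 = {u1, v1}
  B2 = {u2, v2}
u0 ∈ B0, v0 ∈ B0 → same block

bisimilar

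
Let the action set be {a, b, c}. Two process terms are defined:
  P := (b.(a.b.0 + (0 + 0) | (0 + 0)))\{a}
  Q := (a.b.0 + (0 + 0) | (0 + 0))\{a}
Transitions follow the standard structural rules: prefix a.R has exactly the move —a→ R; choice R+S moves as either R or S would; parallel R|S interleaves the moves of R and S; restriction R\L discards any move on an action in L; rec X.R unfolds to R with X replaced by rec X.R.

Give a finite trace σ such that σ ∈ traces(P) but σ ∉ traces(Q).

b

P's transition system — 2 states:
  p0 = (b.(a.b.0 + (0 + 0) | (0 + 0)))\{a} | =b=> p1
  p1 = (a.b.0 + (0 + 0) | (0 + 0))\{a} | deadlocked
Q's transition system — 1 states:
  q0 = (a.b.0 + (0 + 0) | (0 + 0))\{a} | deadlocked
Executing b from P (initial set {p0}):
  [1] b ⇒ {p1}
  P completes σ.
Executing b from Q (initial set {q0}):
  [1] b ⇒ ∅ (Q stuck)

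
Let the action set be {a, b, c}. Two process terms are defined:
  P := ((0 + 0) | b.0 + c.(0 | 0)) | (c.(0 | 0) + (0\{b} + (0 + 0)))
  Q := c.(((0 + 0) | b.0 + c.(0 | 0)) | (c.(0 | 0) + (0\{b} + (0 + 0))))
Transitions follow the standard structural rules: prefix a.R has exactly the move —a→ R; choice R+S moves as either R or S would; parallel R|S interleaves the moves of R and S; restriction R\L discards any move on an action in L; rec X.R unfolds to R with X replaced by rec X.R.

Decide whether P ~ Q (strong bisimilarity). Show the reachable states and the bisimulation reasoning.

P's transition system — 6 states:
  p0 = ((0 + 0) | b.0 + c.(0 | 0)) | (c.(0 | 0) + (0\{b} + (0 + 0))) → =b=> p1, =c=> p2, =c=> p3
  p1 = (0 + 0) | 0 | (c.(0 | 0) + (0\{b} + (0 + 0))) → =c=> p4
  p2 = ((0 + 0) | b.0 + c.(0 | 0)) | (0 | 0) → =b=> p4, =c=> p5
  p3 = 0 | 0 | (c.(0 | 0) + (0\{b} + (0 + 0))) → =c=> p5
  p4 = (0 + 0) | 0 | (0 | 0) → ·
  p5 = 0 | 0 | (0 | 0) → ·
Q's transition system — 7 states:
  q0 = c.(((0 + 0) | b.0 + c.(0 | 0)) | (c.(0 | 0) + (0\{b} + (0 + 0)))) → =c=> q1
  q1 = ((0 + 0) | b.0 + c.(0 | 0)) | (c.(0 | 0) + (0\{b} + (0 + 0))) → =b=> q2, =c=> q3, =c=> q4
  q2 = (0 + 0) | 0 | (c.(0 | 0) + (0\{b} + (0 + 0))) → =c=> q5
  q3 = ((0 + 0) | b.0 + c.(0 | 0)) | (0 | 0) → =b=> q5, =c=> q6
  q4 = 0 | 0 | (c.(0 | 0) + (0\{b} + (0 + 0))) → =c=> q6
  q5 = (0 + 0) | 0 | (0 | 0) → ·
  q6 = 0 | 0 | (0 | 0) → ·
Partition-refinement fixed point:
  B0 = {p0, q1}
  B1 = {p1, p3, q2, q4}
  B2 = {p4, p5, q5, q6}
  B3 = {p2, q3}
  B4 = {q0}
p0 ∈ B0, q0 ∈ B4 → different blocks

not bisimilar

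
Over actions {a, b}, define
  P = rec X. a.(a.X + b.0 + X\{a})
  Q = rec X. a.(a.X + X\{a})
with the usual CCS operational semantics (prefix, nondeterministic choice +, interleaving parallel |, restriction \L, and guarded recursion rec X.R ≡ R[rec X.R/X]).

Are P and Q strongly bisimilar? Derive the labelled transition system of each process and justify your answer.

NO

Reachable graph of P (3 states):
  p0 = rec X. a.(a.X + b.0 + X\{a}) | —a→ p1
  p1 = a.(rec X. a.(a.X + b.0 + X\{a})) + b.0 + (rec X. a.(a.X + b.0 + X\{a}))\{a} | —a→ p0, —b→ p2
  p2 = 0 | (no moves)
Reachable graph of Q (2 states):
  q0 = rec X. a.(a.X + X\{a}) | —a→ q1
  q1 = a.(rec X. a.(a.X + X\{a})) + (rec X. a.(a.X + X\{a}))\{a} | —a→ q0
Partition-refinement fixed point:
  B0 = {p0}
  B1 = {p1}
  B2 = {p2}
  B3 = {q0, q1}
p0 ∈ B0, q0 ∈ B3 → different blocks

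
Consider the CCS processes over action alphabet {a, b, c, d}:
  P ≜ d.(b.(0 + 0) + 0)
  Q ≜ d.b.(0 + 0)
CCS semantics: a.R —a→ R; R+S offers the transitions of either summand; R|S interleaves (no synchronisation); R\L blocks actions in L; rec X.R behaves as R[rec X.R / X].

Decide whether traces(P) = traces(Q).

LTS(P): 3 reachable states
  m0 = d.(b.(0 + 0) + 0) ⊢ -d-> m1
  m1 = b.(0 + 0) + 0 ⊢ -b-> m2
  m2 = 0 + 0 ⊢ deadlocked
LTS(Q): 3 reachable states
  n0 = d.b.(0 + 0) ⊢ -d-> n1
  n1 = b.(0 + 0) ⊢ -b-> n2
  n2 = 0 + 0 ⊢ deadlocked
Coarsest stable partition (strong bisimilarity classes):
  B0 = {m0, n0}
  B1 = {m1, n1}
  B2 = {m2, n2}
m0 ∈ B0, n0 ∈ B0 → same block
Bisimilar ⇒ trace-equivalent.

YES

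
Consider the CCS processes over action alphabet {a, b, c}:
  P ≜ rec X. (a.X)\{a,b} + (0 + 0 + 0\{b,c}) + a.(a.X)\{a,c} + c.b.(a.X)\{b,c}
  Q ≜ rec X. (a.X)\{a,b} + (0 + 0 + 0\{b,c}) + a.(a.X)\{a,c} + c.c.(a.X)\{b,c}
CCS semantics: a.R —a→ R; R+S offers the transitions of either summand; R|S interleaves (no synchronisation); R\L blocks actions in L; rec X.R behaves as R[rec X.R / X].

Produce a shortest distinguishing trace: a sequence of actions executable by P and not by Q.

Reachable graph of P (6 states):
  s0 = rec X. (a.X)\{a,b} + (0 + 0 + 0\{b,c}) + a.(a.X)\{a,c} + c.b.(a.X)\{b,c} :: =a=> s1, =c=> s2
  s1 = (a.(rec X. (a.X)\{a,b} + (0 + 0 + 0\{b,c}) + a.(a.X)\{a,c} + c.b.(a.X)\{b,c}))\{a,c} :: ·
  s2 = b.(a.(rec X. (a.X)\{a,b} + (0 + 0 + 0\{b,c}) + a.(a.X)\{a,c} + c.b.(a.X)\{b,c}))\{b,c} :: =b=> s3
  s3 = (a.(rec X. (a.X)\{a,b} + (0 + 0 + 0\{b,c}) + a.(a.X)\{a,c} + c.b.(a.X)\{b,c}))\{b,c} :: =a=> s4
  s4 = (rec X. (a.X)\{a,b} + (0 + 0 + 0\{b,c}) + a.(a.X)\{a,c} + c.b.(a.X)\{b,c})\{b,c} :: =a=> s5
  s5 = (a.(rec X. (a.X)\{a,b} + (0 + 0 + 0\{b,c}) + a.(a.X)\{a,c} + c.b.(a.X)\{b,c}))\{a,c}\{b,c} :: ·
Reachable graph of Q (6 states):
  t0 = rec X. (a.X)\{a,b} + (0 + 0 + 0\{b,c}) + a.(a.X)\{a,c} + c.c.(a.X)\{b,c} :: =a=> t1, =c=> t2
  t1 = (a.(rec X. (a.X)\{a,b} + (0 + 0 + 0\{b,c}) + a.(a.X)\{a,c} + c.c.(a.X)\{b,c}))\{a,c} :: ·
  t2 = c.(a.(rec X. (a.X)\{a,b} + (0 + 0 + 0\{b,c}) + a.(a.X)\{a,c} + c.c.(a.X)\{b,c}))\{b,c} :: =c=> t3
  t3 = (a.(rec X. (a.X)\{a,b} + (0 + 0 + 0\{b,c}) + a.(a.X)\{a,c} + c.c.(a.X)\{b,c}))\{b,c} :: =a=> t4
  t4 = (rec X. (a.X)\{a,b} + (0 + 0 + 0\{b,c}) + a.(a.X)\{a,c} + c.c.(a.X)\{b,c})\{b,c} :: =a=> t5
  t5 = (a.(rec X. (a.X)\{a,b} + (0 + 0 + 0\{b,c}) + a.(a.X)\{a,c} + c.c.(a.X)\{b,c}))\{a,c}\{b,c} :: ·
Run σ = ⟨cb⟩ on P: start {s0}
  [1] c ⇒ {s2}
  [2] b ⇒ {s3}
  — P admits the full trace.
Run σ = ⟨cb⟩ on Q: start {t0}
  [1] c ⇒ {t2}
  [2] b ⇒ no successor for Q

cb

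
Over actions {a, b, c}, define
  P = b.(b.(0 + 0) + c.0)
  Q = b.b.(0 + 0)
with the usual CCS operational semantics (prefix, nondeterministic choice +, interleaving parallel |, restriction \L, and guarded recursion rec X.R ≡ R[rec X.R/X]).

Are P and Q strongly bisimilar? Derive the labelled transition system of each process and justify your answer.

NO

Reachable graph of P (4 states):
  u0 = b.(b.(0 + 0) + c.0) :: --b--▸ u1
  u1 = b.(0 + 0) + c.0 :: --b--▸ u2, --c--▸ u3
  u2 = 0 + 0 :: ·
  u3 = 0 :: ·
Reachable graph of Q (3 states):
  v0 = b.b.(0 + 0) :: --b--▸ v1
  v1 = b.(0 + 0) :: --b--▸ v2
  v2 = 0 + 0 :: ·
Bisimilarity quotient blocks:
  B0 = {u0}
  B1 = {u1}
  B2 = {u2, u3, v2}
  B3 = {v0}
  B4 = {v1}
u0 ∈ B0, v0 ∈ B3 → different blocks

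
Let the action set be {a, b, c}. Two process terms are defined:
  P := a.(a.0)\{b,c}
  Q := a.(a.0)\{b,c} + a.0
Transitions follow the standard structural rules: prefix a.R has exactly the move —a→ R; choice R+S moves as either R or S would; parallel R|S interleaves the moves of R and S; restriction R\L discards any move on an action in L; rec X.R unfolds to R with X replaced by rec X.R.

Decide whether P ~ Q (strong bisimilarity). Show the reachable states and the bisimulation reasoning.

NO

LTS(P): 3 reachable states
  s0 = a.(a.0)\{b,c} → =a=> s1
  s1 = (a.0)\{b,c} → =a=> s2
  s2 = 0\{b,c} → ·
LTS(Q): 4 reachable states
  t0 = a.(a.0)\{b,c} + a.0 → =a=> t1, =a=> t2
  t1 = (a.0)\{b,c} → =a=> t3
  t2 = 0 → ·
  t3 = 0\{b,c} → ·
Coarsest stable partition (strong bisimilarity classes):
  B0 = {s0}
  B1 = {s1, t1}
  B2 = {s2, t2, t3}
  B3 = {t0}
s0 ∈ B0, t0 ∈ B3 → different blocks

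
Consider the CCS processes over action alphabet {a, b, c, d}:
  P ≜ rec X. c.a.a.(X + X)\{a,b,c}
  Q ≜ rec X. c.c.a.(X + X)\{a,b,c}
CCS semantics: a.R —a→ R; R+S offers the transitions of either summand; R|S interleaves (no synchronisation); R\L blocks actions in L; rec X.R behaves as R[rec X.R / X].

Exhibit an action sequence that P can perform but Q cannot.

ca

Reachable graph of P (4 states):
  u0 = rec X. c.a.a.(X + X)\{a,b,c} | --c--▸ u1
  u1 = a.a.((rec X. c.a.a.(X + X)\{a,b,c}) + (rec X. c.a.a.(X + X)\{a,b,c}))\{a,b,c} | --a--▸ u2
  u2 = a.((rec X. c.a.a.(X + X)\{a,b,c}) + (rec X. c.a.a.(X + X)\{a,b,c}))\{a,b,c} | --a--▸ u3
  u3 = ((rec X. c.a.a.(X + X)\{a,b,c}) + (rec X. c.a.a.(X + X)\{a,b,c}))\{a,b,c} | ∅
Reachable graph of Q (4 states):
  v0 = rec X. c.c.a.(X + X)\{a,b,c} | --c--▸ v1
  v1 = c.a.((rec X. c.c.a.(X + X)\{a,b,c}) + (rec X. c.c.a.(X + X)\{a,b,c}))\{a,b,c} | --c--▸ v2
  v2 = a.((rec X. c.c.a.(X + X)\{a,b,c}) + (rec X. c.c.a.(X + X)\{a,b,c}))\{a,b,c} | --a--▸ v3
  v3 = ((rec X. c.c.a.(X + X)\{a,b,c}) + (rec X. c.c.a.(X + X)\{a,b,c}))\{a,b,c} | ∅
Run σ = ⟨ca⟩ on P: start {u0}
  [1] c ⇒ {u1}
  [2] a ⇒ {u2}
  ✓ P
Run σ = ⟨ca⟩ on Q: start {v0}
  [1] c ⇒ {v1}
  [2] a ⇒ ∅ (Q stuck)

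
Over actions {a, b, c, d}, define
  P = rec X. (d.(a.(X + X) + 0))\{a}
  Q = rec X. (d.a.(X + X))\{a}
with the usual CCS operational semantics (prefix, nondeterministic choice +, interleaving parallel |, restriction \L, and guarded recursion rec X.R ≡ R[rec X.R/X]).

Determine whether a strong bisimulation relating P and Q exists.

LTS(P): 2 reachable states
  u0 = rec X. (d.(a.(X + X) + 0))\{a} | --d--▸ u1
  u1 = (a.((rec X. (d.(a.(X + X) + 0))\{a}) + (rec X. (d.(a.(X + X) + 0))\{a})) + 0)\{a} | deadlocked
LTS(Q): 2 reachable states
  v0 = rec X. (d.a.(X + X))\{a} | --d--▸ v1
  v1 = (a.((rec X. (d.a.(X + X))\{a}) + (rec X. (d.a.(X + X))\{a})))\{a} | deadlocked
Coarsest stable partition (strong bisimilarity classes):
  B0 = {u0, v0}
  B1 = {u1, v1}
u0 ∈ B0, v0 ∈ B0 → same block

YES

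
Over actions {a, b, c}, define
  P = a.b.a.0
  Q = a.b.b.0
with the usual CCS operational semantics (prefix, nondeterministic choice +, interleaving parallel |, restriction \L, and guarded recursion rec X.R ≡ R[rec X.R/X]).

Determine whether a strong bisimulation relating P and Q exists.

NO

P's transition system — 4 states:
  m0 = a.b.a.0 ⊢ =a=> m1
  m1 = b.a.0 ⊢ =b=> m2
  m2 = a.0 ⊢ =a=> m3
  m3 = 0 ⊢ (no moves)
Q's transition system — 4 states:
  n0 = a.b.b.0 ⊢ =a=> n1
  n1 = b.b.0 ⊢ =b=> n2
  n2 = b.0 ⊢ =b=> n3
  n3 = 0 ⊢ (no moves)
Coarsest stable partition (strong bisimilarity classes):
  B0 = {m0}
  B1 = {m1}
  B2 = {m2}
  B3 = {m3, n3}
  B4 = {n0}
  B5 = {n1}
  B6 = {n2}
m0 ∈ B0, n0 ∈ B4 → different blocks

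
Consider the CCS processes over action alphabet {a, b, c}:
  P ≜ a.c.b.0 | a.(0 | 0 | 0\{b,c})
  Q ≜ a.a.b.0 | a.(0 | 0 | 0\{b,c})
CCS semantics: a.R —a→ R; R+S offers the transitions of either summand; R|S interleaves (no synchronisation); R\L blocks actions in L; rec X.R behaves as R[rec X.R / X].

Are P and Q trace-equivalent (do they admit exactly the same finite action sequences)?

LTS(P): 8 reachable states
  m0 = a.c.b.0 | a.(0 | 0 | 0\{b,c}) → —a→ m1, —a→ m2
  m1 = a.c.b.0 | (0 | 0 | 0\{b,c}) → —a→ m3
  m2 = c.b.0 | a.(0 | 0 | 0\{b,c}) → —a→ m3, —c→ m4
  m3 = c.b.0 | (0 | 0 | 0\{b,c}) → —c→ m5
  m4 = b.0 | a.(0 | 0 | 0\{b,c}) → —a→ m5, —b→ m6
  m5 = b.0 | (0 | 0 | 0\{b,c}) → —b→ m7
  m6 = 0 | a.(0 | 0 | 0\{b,c}) → —a→ m7
  m7 = 0 | (0 | 0 | 0\{b,c}) → (no moves)
LTS(Q): 8 reachable states
  n0 = a.a.b.0 | a.(0 | 0 | 0\{b,c}) → —a→ n1, —a→ n2
  n1 = a.a.b.0 | (0 | 0 | 0\{b,c}) → —a→ n3
  n2 = a.b.0 | a.(0 | 0 | 0\{b,c}) → —a→ n3, —a→ n4
  n3 = a.b.0 | (0 | 0 | 0\{b,c}) → —a→ n5
  n4 = b.0 | a.(0 | 0 | 0\{b,c}) → —a→ n5, —b→ n6
  n5 = b.0 | (0 | 0 | 0\{b,c}) → —b→ n7
  n6 = 0 | a.(0 | 0 | 0\{b,c}) → —a→ n7
  n7 = 0 | (0 | 0 | 0\{b,c}) → (no moves)
Trace ⟨ac⟩ through P, begin at {m0}:
  [1] a ⇒ {m1, m2}
  [2] c ⇒ {m4}
  P completes σ.
Trace ⟨ac⟩ through Q, begin at {n0}:
  [1] a ⇒ {n1, n2}
  [2] c ⇒ no successor for Q

NO — witness ⟨ac⟩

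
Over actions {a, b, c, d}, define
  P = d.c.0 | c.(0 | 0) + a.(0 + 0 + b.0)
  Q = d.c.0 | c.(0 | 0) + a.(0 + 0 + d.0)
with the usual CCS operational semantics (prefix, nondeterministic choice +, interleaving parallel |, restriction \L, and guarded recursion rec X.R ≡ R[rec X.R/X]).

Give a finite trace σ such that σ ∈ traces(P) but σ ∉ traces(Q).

ab

Reachable graph of P (8 states):
  m0 = d.c.0 | c.(0 | 0) + a.(0 + 0 + b.0) :: —a→ m1, —c→ m2, —d→ m3
  m1 = 0 + 0 + b.0 :: —b→ m4
  m2 = d.c.0 | (0 | 0) :: —d→ m5
  m3 = c.0 | c.(0 | 0) :: —c→ m5, —c→ m6
  m4 = 0 :: stopped
  m5 = c.0 | (0 | 0) :: —c→ m7
  m6 = 0 | c.(0 | 0) :: —c→ m7
  m7 = 0 | (0 | 0) :: stopped
Reachable graph of Q (8 states):
  n0 = d.c.0 | c.(0 | 0) + a.(0 + 0 + d.0) :: —a→ n1, —c→ n2, —d→ n3
  n1 = 0 + 0 + d.0 :: —d→ n4
  n2 = d.c.0 | (0 | 0) :: —d→ n5
  n3 = c.0 | c.(0 | 0) :: —c→ n5, —c→ n6
  n4 = 0 :: stopped
  n5 = c.0 | (0 | 0) :: —c→ n7
  n6 = 0 | c.(0 | 0) :: —c→ n7
  n7 = 0 | (0 | 0) :: stopped
Run σ = ⟨ab⟩ on P: start {m0}
  [1] a ⇒ {m1}
  [2] b ⇒ {m4}
  — P admits the full trace.
Run σ = ⟨ab⟩ on Q: start {n0}
  [1] a ⇒ {n1}
  [2] b ⇒ ∅ (Q stuck)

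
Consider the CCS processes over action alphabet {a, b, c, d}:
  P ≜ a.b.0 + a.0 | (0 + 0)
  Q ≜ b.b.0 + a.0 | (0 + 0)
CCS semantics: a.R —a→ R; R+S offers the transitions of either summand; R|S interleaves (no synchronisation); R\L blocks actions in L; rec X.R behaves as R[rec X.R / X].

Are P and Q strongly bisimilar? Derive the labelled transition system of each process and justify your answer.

NO

LTS(P): 4 reachable states
  u0 = a.b.0 + a.0 | (0 + 0) has moves -a-> u1, -a-> u2
  u1 = 0 | (0 + 0) has moves stopped
  u2 = b.0 has moves -b-> u3
  u3 = 0 has moves stopped
LTS(Q): 4 reachable states
  v0 = b.b.0 + a.0 | (0 + 0) has moves -a-> v1, -b-> v2
  v1 = 0 | (0 + 0) has moves stopped
  v2 = b.0 has moves -b-> v3
  v3 = 0 has moves stopped
Partition-refinement fixed point:
  B0 = {u0}
  B1 = {u2, v2}
  B2 = {u1, u3, v1, v3}
  B3 = {v0}
u0 ∈ B0, v0 ∈ B3 → different blocks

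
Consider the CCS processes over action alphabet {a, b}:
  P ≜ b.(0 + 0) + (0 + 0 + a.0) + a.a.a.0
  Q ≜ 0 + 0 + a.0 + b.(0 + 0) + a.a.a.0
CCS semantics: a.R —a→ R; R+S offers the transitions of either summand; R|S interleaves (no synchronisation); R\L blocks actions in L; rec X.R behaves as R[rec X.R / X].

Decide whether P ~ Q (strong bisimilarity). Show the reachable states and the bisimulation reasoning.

P ~ Q

Reachable graph of P (5 states):
  m0 = b.(0 + 0) + (0 + 0 + a.0) + a.a.a.0 ⊢ —a→ m1, —a→ m2, —b→ m3
  m1 = 0 ⊢ ·
  m2 = a.a.0 ⊢ —a→ m4
  m3 = 0 + 0 ⊢ ·
  m4 = a.0 ⊢ —a→ m1
Reachable graph of Q (5 states):
  n0 = 0 + 0 + a.0 + b.(0 + 0) + a.a.a.0 ⊢ —a→ n1, —a→ n2, —b→ n3
  n1 = 0 ⊢ ·
  n2 = a.a.0 ⊢ —a→ n4
  n3 = 0 + 0 ⊢ ·
  n4 = a.0 ⊢ —a→ n1
Partition-refinement fixed point:
  B0 = {m0, n0}
  B1 = {m1, m3, n1, n3}
  B2 = {m2, n2}
  B3 = {m4, n4}
m0 ∈ B0, n0 ∈ B0 → same block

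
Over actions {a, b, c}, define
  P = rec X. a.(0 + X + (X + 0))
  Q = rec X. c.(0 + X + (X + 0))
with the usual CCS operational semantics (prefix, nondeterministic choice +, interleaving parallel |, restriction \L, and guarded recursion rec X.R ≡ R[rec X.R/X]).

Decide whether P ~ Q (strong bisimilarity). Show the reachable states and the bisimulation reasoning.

NO

Reachable graph of P (2 states):
  s0 = rec X. a.(0 + X + (X + 0)) :: ··a··> s1
  s1 = 0 + (rec X. a.(0 + X + (X + 0))) + ((rec X. a.(0 + X + (X + 0))) + 0) :: ··a··> s1
Reachable graph of Q (2 states):
  t0 = rec X. c.(0 + X + (X + 0)) :: ··c··> t1
  t1 = 0 + (rec X. c.(0 + X + (X + 0))) + ((rec X. c.(0 + X + (X + 0))) + 0) :: ··c··> t1
Bisimilarity quotient blocks:
  B0 = {s0, s1}
  B1 = {t0, t1}
s0 ∈ B0, t0 ∈ B1 → different blocks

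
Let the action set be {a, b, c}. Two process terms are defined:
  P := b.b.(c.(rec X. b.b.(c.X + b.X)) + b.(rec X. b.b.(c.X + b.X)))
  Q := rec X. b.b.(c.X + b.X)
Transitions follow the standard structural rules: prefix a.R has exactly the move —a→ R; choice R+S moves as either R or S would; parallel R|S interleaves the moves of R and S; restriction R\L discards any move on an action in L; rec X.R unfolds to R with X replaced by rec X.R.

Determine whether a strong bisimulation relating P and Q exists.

LTS(P): 4 reachable states
  p0 = b.b.(c.(rec X. b.b.(c.X + b.X)) + b.(rec X. b.b.(c.X + b.X))) has moves -b-> p1
  p1 = b.(c.(rec X. b.b.(c.X + b.X)) + b.(rec X. b.b.(c.X + b.X))) has moves -b-> p2
  p2 = c.(rec X. b.b.(c.X + b.X)) + b.(rec X. b.b.(c.X + b.X)) has moves -b-> p3, -c-> p3
  p3 = rec X. b.b.(c.X + b.X) has moves -b-> p1
LTS(Q): 3 reachable states
  q0 = rec X. b.b.(c.X + b.X) has moves -b-> q1
  q1 = b.(c.(rec X. b.b.(c.X + b.X)) + b.(rec X. b.b.(c.X + b.X))) has moves -b-> q2
  q2 = c.(rec X. b.b.(c.X + b.X)) + b.(rec X. b.b.(c.X + b.X)) has moves -b-> q0, -c-> q0
Partition-refinement fixed point:
  B0 = {p0, p3, q0}
  B1 = {p1, q1}
  B2 = {p2, q2}
p0 ∈ B0, q0 ∈ B0 → same block

P ~ Q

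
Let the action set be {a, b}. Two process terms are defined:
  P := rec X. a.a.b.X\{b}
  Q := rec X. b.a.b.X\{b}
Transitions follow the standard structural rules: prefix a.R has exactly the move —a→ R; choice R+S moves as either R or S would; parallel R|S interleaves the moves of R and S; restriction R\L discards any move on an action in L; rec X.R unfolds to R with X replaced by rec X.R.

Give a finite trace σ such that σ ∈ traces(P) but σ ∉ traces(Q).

a

P's transition system — 6 states:
  u0 = rec X. a.a.b.X\{b} :: -a-> u1
  u1 = a.b.(rec X. a.a.b.X\{b})\{b} :: -a-> u2
  u2 = b.(rec X. a.a.b.X\{b})\{b} :: -b-> u3
  u3 = (rec X. a.a.b.X\{b})\{b} :: -a-> u4
  u4 = (a.b.(rec X. a.a.b.X\{b})\{b})\{b} :: -a-> u5
  u5 = (b.(rec X. a.a.b.X\{b})\{b})\{b} :: stopped
Q's transition system — 4 states:
  v0 = rec X. b.a.b.X\{b} :: -b-> v1
  v1 = a.b.(rec X. b.a.b.X\{b})\{b} :: -a-> v2
  v2 = b.(rec X. b.a.b.X\{b})\{b} :: -b-> v3
  v3 = (rec X. b.a.b.X\{b})\{b} :: stopped
Executing a from P (initial set {u0}):
  [1] a ⇒ {u1}
  P completes σ.
Executing a from Q (initial set {v0}):
  [1] a ⇒ ∅ (Q stuck)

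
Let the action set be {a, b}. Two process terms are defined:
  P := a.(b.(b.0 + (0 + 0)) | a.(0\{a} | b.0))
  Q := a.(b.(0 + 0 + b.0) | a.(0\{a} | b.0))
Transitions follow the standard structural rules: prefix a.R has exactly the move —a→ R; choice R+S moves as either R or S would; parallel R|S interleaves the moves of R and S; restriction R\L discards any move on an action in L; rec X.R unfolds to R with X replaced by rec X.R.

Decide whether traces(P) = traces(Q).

Reachable graph of P (10 states):
  u0 = a.(b.(b.0 + (0 + 0)) | a.(0\{a} | b.0)) ⊢ —a→ u1
  u1 = b.(b.0 + (0 + 0)) | a.(0\{a} | b.0) ⊢ —a→ u2, —b→ u3
  u2 = b.(b.0 + (0 + 0)) | (0\{a} | b.0) ⊢ —b→ u4, —b→ u5
  u3 = (b.0 + (0 + 0)) | a.(0\{a} | b.0) ⊢ —a→ u4, —b→ u6
  u4 = (b.0 + (0 + 0)) | (0\{a} | b.0) ⊢ —b→ u7, —b→ u8
  u5 = b.(b.0 + (0 + 0)) | (0\{a} | 0) ⊢ —b→ u7
  u6 = 0 | a.(0\{a} | b.0) ⊢ —a→ u8
  u7 = (b.0 + (0 + 0)) | (0\{a} | 0) ⊢ —b→ u9
  u8 = 0 | (0\{a} | b.0) ⊢ —b→ u9
  u9 = 0 | (0\{a} | 0) ⊢ ∅
Reachable graph of Q (10 states):
  v0 = a.(b.(0 + 0 + b.0) | a.(0\{a} | b.0)) ⊢ —a→ v1
  v1 = b.(0 + 0 + b.0) | a.(0\{a} | b.0) ⊢ —a→ v2, —b→ v3
  v2 = b.(0 + 0 + b.0) | (0\{a} | b.0) ⊢ —b→ v4, —b→ v5
  v3 = (0 + 0 + b.0) | a.(0\{a} | b.0) ⊢ —a→ v4, —b→ v6
  v4 = (0 + 0 + b.0) | (0\{a} | b.0) ⊢ —b→ v7, —b→ v8
  v5 = b.(0 + 0 + b.0) | (0\{a} | 0) ⊢ —b→ v7
  v6 = 0 | a.(0\{a} | b.0) ⊢ —a→ v8
  v7 = (0 + 0 + b.0) | (0\{a} | 0) ⊢ —b→ v9
  v8 = 0 | (0\{a} | b.0) ⊢ —b→ v9
  v9 = 0 | (0\{a} | 0) ⊢ ∅
Partition-refinement fixed point:
  B0 = {u0, v0}
  B1 = {u1, v1}
  B2 = {u2, v2}
  B3 = {u4, u5, v4, v5}
  B4 = {u7, u8, v7, v8}
  B5 = {u9, v9}
  B6 = {u3, v3}
  B7 = {u6, v6}
u0 ∈ B0, v0 ∈ B0 → same block
Bisimilar ⇒ trace-equivalent.

traces(P) = traces(Q)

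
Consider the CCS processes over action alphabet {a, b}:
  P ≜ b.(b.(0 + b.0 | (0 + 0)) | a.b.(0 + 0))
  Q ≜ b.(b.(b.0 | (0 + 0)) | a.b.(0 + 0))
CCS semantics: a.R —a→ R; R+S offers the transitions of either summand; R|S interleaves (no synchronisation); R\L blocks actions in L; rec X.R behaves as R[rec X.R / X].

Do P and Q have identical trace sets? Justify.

trace-equivalent

Reachable graph of P (10 states):
  u0 = b.(b.(0 + b.0 | (0 + 0)) | a.b.(0 + 0)) :: --b--▸ u1
  u1 = b.(0 + b.0 | (0 + 0)) | a.b.(0 + 0) :: --a--▸ u2, --b--▸ u3
  u2 = b.(0 + b.0 | (0 + 0)) | b.(0 + 0) :: --b--▸ u4, --b--▸ u5
  u3 = (0 + b.0 | (0 + 0)) | a.b.(0 + 0) :: --a--▸ u4, --b--▸ u6
  u4 = (0 + b.0 | (0 + 0)) | b.(0 + 0) :: --b--▸ u7, --b--▸ u8
  u5 = b.(0 + b.0 | (0 + 0)) | (0 + 0) :: --b--▸ u7
  u6 = 0 | (0 + 0) | a.b.(0 + 0) :: --a--▸ u8
  u7 = (0 + b.0 | (0 + 0)) | (0 + 0) :: --b--▸ u9
  u8 = 0 | (0 + 0) | b.(0 + 0) :: --b--▸ u9
  u9 = 0 | (0 + 0) | (0 + 0) :: deadlocked
Reachable graph of Q (10 states):
  v0 = b.(b.(b.0 | (0 + 0)) | a.b.(0 + 0)) :: --b--▸ v1
  v1 = b.(b.0 | (0 + 0)) | a.b.(0 + 0) :: --a--▸ v2, --b--▸ v3
  v2 = b.(b.0 | (0 + 0)) | b.(0 + 0) :: --b--▸ v4, --b--▸ v5
  v3 = b.0 | (0 + 0) | a.b.(0 + 0) :: --a--▸ v5, --b--▸ v6
  v4 = b.(b.0 | (0 + 0)) | (0 + 0) :: --b--▸ v7
  v5 = b.0 | (0 + 0) | b.(0 + 0) :: --b--▸ v7, --b--▸ v8
  v6 = 0 | (0 + 0) | a.b.(0 + 0) :: --a--▸ v8
  v7 = b.0 | (0 + 0) | (0 + 0) :: --b--▸ v9
  v8 = 0 | (0 + 0) | b.(0 + 0) :: --b--▸ v9
  v9 = 0 | (0 + 0) | (0 + 0) :: deadlocked
Coarsest stable partition (strong bisimilarity classes):
  B0 = {u0, v0}
  B1 = {u1, v1}
  B2 = {u3, v3}
  B3 = {u6, v6}
  B4 = {u7, u8, v7, v8}
  B5 = {u9, v9}
  B6 = {u4, u5, v4, v5}
  B7 = {u2, v2}
u0 ∈ B0, v0 ∈ B0 → same block
Bisimilar ⇒ trace-equivalent.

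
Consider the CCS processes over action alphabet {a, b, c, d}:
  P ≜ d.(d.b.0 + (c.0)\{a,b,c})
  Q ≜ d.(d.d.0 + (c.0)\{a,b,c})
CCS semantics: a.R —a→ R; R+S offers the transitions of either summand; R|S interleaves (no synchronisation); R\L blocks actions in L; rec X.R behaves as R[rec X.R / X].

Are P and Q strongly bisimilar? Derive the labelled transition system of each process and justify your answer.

not bisimilar

P's transition system — 4 states:
  m0 = d.(d.b.0 + (c.0)\{a,b,c}) ⊢ —d→ m1
  m1 = d.b.0 + (c.0)\{a,b,c} ⊢ —d→ m2
  m2 = b.0 ⊢ —b→ m3
  m3 = 0 ⊢ stopped
Q's transition system — 4 states:
  n0 = d.(d.d.0 + (c.0)\{a,b,c}) ⊢ —d→ n1
  n1 = d.d.0 + (c.0)\{a,b,c} ⊢ —d→ n2
  n2 = d.0 ⊢ —d→ n3
  n3 = 0 ⊢ stopped
Coarsest stable partition (strong bisimilarity classes):
  B0 = {m0}
  B1 = {m1}
  B2 = {m2}
  B3 = {m3, n3}
  B4 = {n0}
  B5 = {n1}
  B6 = {n2}
m0 ∈ B0, n0 ∈ B4 → different blocks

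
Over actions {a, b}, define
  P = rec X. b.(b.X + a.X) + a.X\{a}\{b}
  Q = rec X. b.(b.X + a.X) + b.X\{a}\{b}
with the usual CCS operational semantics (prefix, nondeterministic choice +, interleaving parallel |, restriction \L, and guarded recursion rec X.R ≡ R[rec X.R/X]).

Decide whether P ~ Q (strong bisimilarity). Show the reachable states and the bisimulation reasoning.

LTS(P): 3 reachable states
  s0 = rec X. b.(b.X + a.X) + a.X\{a}\{b} :: --a--▸ s1, --b--▸ s2
  s1 = (rec X. b.(b.X + a.X) + a.X\{a}\{b})\{a}\{b} :: stopped
  s2 = b.(rec X. b.(b.X + a.X) + a.X\{a}\{b}) + a.(rec X. b.(b.X + a.X) + a.X\{a}\{b}) :: --a--▸ s0, --b--▸ s0
LTS(Q): 3 reachable states
  t0 = rec X. b.(b.X + a.X) + b.X\{a}\{b} :: --b--▸ t1, --b--▸ t2
  t1 = (rec X. b.(b.X + a.X) + b.X\{a}\{b})\{a}\{b} :: stopped
  t2 = b.(rec X. b.(b.X + a.X) + b.X\{a}\{b}) + a.(rec X. b.(b.X + a.X) + b.X\{a}\{b}) :: --a--▸ t0, --b--▸ t0
Coarsest stable partition (strong bisimilarity classes):
  B0 = {s0}
  B1 = {s2}
  B2 = {s1, t1}
  B3 = {t0}
  B4 = {t2}
s0 ∈ B0, t0 ∈ B3 → different blocks

NO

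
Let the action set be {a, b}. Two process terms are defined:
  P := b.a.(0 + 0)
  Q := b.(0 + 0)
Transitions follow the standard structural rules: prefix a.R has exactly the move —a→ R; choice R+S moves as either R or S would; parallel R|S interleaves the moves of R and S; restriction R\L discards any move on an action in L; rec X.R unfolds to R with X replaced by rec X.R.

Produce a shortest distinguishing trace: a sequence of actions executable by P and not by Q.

ba

LTS(P): 3 reachable states
  p0 = b.a.(0 + 0) | --b--▸ p1
  p1 = a.(0 + 0) | --a--▸ p2
  p2 = 0 + 0 | ·
LTS(Q): 2 reachable states
  q0 = b.(0 + 0) | --b--▸ q1
  q1 = 0 + 0 | ·
Trace ⟨ba⟩ through P, begin at {p0}:
  [1] b ⇒ {p1}
  [2] a ⇒ {p2}
  — P admits the full trace.
Trace ⟨ba⟩ through Q, begin at {q0}:
  [1] b ⇒ {q1}
  [2] a ⇒ ∅ (Q stuck)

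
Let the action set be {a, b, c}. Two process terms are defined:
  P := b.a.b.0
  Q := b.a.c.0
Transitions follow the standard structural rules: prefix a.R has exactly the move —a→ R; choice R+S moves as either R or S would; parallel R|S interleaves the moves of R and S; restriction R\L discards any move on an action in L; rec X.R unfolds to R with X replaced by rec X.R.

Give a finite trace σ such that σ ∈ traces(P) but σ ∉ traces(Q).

P's transition system — 4 states:
  m0 = b.a.b.0 ⊢ =b=> m1
  m1 = a.b.0 ⊢ =a=> m2
  m2 = b.0 ⊢ =b=> m3
  m3 = 0 ⊢ (no moves)
Q's transition system — 4 states:
  n0 = b.a.c.0 ⊢ =b=> n1
  n1 = a.c.0 ⊢ =a=> n2
  n2 = c.0 ⊢ =c=> n3
  n3 = 0 ⊢ (no moves)
Run σ = ⟨bab⟩ on P: start {m0}
  after b @ step 1: {m1}
  after a @ step 2: {m2}
  after b @ step 3: {m3}
  P completes σ.
Run σ = ⟨bab⟩ on Q: start {n0}
  after b @ step 1: {n1}
  after a @ step 2: {n2}
  after b @ step 3: no successor for Q

bab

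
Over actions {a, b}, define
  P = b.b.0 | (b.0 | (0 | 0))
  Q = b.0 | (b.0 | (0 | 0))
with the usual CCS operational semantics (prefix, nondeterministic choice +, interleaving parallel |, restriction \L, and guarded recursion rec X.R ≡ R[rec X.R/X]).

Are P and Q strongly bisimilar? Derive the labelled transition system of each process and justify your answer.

NO

P's transition system — 6 states:
  s0 = b.b.0 | (b.0 | (0 | 0)) → —b→ s1, —b→ s2
  s1 = b.0 | (b.0 | (0 | 0)) → —b→ s3, —b→ s4
  s2 = b.b.0 | (0 | (0 | 0)) → —b→ s4
  s3 = 0 | (b.0 | (0 | 0)) → —b→ s5
  s4 = b.0 | (0 | (0 | 0)) → —b→ s5
  s5 = 0 | (0 | (0 | 0)) → ∅
Q's transition system — 4 states:
  t0 = b.0 | (b.0 | (0 | 0)) → —b→ t1, —b→ t2
  t1 = 0 | (b.0 | (0 | 0)) → —b→ t3
  t2 = b.0 | (0 | (0 | 0)) → —b→ t3
  t3 = 0 | (0 | (0 | 0)) → ∅
Bisimilarity quotient blocks:
  B0 = {s0}
  B1 = {s1, s2, t0}
  B2 = {s3, s4, t1, t2}
  B3 = {s5, t3}
s0 ∈ B0, t0 ∈ B1 → different blocks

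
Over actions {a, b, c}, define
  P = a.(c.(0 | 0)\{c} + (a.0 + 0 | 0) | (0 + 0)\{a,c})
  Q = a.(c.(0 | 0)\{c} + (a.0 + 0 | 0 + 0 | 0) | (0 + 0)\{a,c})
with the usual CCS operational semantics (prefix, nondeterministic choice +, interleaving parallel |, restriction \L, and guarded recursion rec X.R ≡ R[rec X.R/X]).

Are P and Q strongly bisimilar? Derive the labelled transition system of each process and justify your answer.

Reachable graph of P (4 states):
  s0 = a.(c.(0 | 0)\{c} + (a.0 + 0 | 0) | (0 + 0)\{a,c}) | =a=> s1
  s1 = c.(0 | 0)\{c} + (a.0 + 0 | 0) | (0 + 0)\{a,c} | =a=> s2, =c=> s3
  s2 = 0 | (0 + 0)\{a,c} | (no moves)
  s3 = (0 | 0)\{c} | (no moves)
Reachable graph of Q (4 states):
  t0 = a.(c.(0 | 0)\{c} + (a.0 + 0 | 0 + 0 | 0) | (0 + 0)\{a,c}) | =a=> t1
  t1 = c.(0 | 0)\{c} + (a.0 + 0 | 0 + 0 | 0) | (0 + 0)\{a,c} | =a=> t2, =c=> t3
  t2 = 0 | (0 + 0)\{a,c} | (no moves)
  t3 = (0 | 0)\{c} | (no moves)
Coarsest stable partition (strong bisimilarity classes):
  B0 = {s0, t0}
  B1 = {s1, t1}
  B2 = {s2, s3, t2, t3}
s0 ∈ B0, t0 ∈ B0 → same block

YES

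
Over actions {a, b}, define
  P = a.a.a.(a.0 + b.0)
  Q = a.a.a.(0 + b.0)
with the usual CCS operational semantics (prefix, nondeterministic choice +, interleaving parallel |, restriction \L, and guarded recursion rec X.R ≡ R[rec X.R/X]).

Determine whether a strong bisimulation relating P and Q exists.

not bisimilar

Reachable graph of P (5 states):
  u0 = a.a.a.(a.0 + b.0) has moves --a--▸ u1
  u1 = a.a.(a.0 + b.0) has moves --a--▸ u2
  u2 = a.(a.0 + b.0) has moves --a--▸ u3
  u3 = a.0 + b.0 has moves --a--▸ u4, --b--▸ u4
  u4 = 0 has moves ∅
Reachable graph of Q (5 states):
  v0 = a.a.a.(0 + b.0) has moves --a--▸ v1
  v1 = a.a.(0 + b.0) has moves --a--▸ v2
  v2 = a.(0 + b.0) has moves --a--▸ v3
  v3 = 0 + b.0 has moves --b--▸ v4
  v4 = 0 has moves ∅
Bisimilarity quotient blocks:
  B0 = {u0}
  B1 = {u1}
  B2 = {u2}
  B3 = {u3}
  B4 = {u4, v4}
  B5 = {v0}
  B6 = {v1}
  B7 = {v2}
  B8 = {v3}
u0 ∈ B0, v0 ∈ B5 → different blocks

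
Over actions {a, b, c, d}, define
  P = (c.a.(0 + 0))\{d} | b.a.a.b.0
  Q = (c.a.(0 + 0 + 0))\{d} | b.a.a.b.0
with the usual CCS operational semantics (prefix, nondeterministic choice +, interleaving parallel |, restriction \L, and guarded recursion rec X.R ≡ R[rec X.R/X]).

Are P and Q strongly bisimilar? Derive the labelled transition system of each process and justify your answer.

YES

P's transition system — 15 states:
  s0 = (c.a.(0 + 0))\{d} | b.a.a.b.0 has moves =b=> s1, =c=> s2
  s1 = (c.a.(0 + 0))\{d} | a.a.b.0 has moves =a=> s3, =c=> s4
  s2 = (a.(0 + 0))\{d} | b.a.a.b.0 has moves =a=> s5, =b=> s4
  s3 = (c.a.(0 + 0))\{d} | a.b.0 has moves =a=> s6, =c=> s7
  s4 = (a.(0 + 0))\{d} | a.a.b.0 has moves =a=> s7, =a=> s8
  s5 = (0 + 0)\{d} | b.a.a.b.0 has moves =b=> s8
  s6 = (c.a.(0 + 0))\{d} | b.0 has moves =b=> s9, =c=> s10
  s7 = (a.(0 + 0))\{d} | a.b.0 has moves =a=> s10, =a=> s11
  s8 = (0 + 0)\{d} | a.a.b.0 has moves =a=> s11
  s9 = (c.a.(0 + 0))\{d} | 0 has moves =c=> s12
  s10 = (a.(0 + 0))\{d} | b.0 has moves =a=> s13, =b=> s12
  s11 = (0 + 0)\{d} | a.b.0 has moves =a=> s13
  s12 = (a.(0 + 0))\{d} | 0 has moves =a=> s14
  s13 = (0 + 0)\{d} | b.0 has moves =b=> s14
  s14 = (0 + 0)\{d} | 0 has moves ∅
Q's transition system — 15 states:
  t0 = (c.a.(0 + 0 + 0))\{d} | b.a.a.b.0 has moves =b=> t1, =c=> t2
  t1 = (c.a.(0 + 0 + 0))\{d} | a.a.b.0 has moves =a=> t3, =c=> t4
  t2 = (a.(0 + 0 + 0))\{d} | b.a.a.b.0 has moves =a=> t5, =b=> t4
  t3 = (c.a.(0 + 0 + 0))\{d} | a.b.0 has moves =a=> t6, =c=> t7
  t4 = (a.(0 + 0 + 0))\{d} | a.a.b.0 has moves =a=> t7, =a=> t8
  t5 = (0 + 0 + 0)\{d} | b.a.a.b.0 has moves =b=> t8
  t6 = (c.a.(0 + 0 + 0))\{d} | b.0 has moves =b=> t9, =c=> t10
  t7 = (a.(0 + 0 + 0))\{d} | a.b.0 has moves =a=> t10, =a=> t11
  t8 = (0 + 0 + 0)\{d} | a.a.b.0 has moves =a=> t11
  t9 = (c.a.(0 + 0 + 0))\{d} | 0 has moves =c=> t12
  t10 = (a.(0 + 0 + 0))\{d} | b.0 has moves =a=> t13, =b=> t12
  t11 = (0 + 0 + 0)\{d} | a.b.0 has moves =a=> t13
  t12 = (a.(0 + 0 + 0))\{d} | 0 has moves =a=> t14
  t13 = (0 + 0 + 0)\{d} | b.0 has moves =b=> t14
  t14 = (0 + 0 + 0)\{d} | 0 has moves ∅
Bisimilarity quotient blocks:
  B0 = {s0, t0}
  B1 = {s2, t2}
  B2 = {s4, t4}
  B3 = {s8, t8}
  B4 = {s11, t11}
  B5 = {s13, t13}
  B6 = {s14, t14}
  B7 = {s7, t7}
  B8 = {s10, t10}
  B9 = {s12, t12}
  B10 = {s5, t5}
  B11 = {s1, t1}
  B12 = {s3, t3}
  B13 = {s6, t6}
  B14 = {s9, t9}
s0 ∈ B0, t0 ∈ B0 → same block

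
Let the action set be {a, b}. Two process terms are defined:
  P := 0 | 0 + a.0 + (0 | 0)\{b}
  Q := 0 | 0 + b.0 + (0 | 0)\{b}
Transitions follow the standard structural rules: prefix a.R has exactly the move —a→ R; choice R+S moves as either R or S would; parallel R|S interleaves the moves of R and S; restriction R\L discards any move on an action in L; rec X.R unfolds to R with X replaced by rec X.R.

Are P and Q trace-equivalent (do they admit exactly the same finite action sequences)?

LTS(P): 2 reachable states
  m0 = 0 | 0 + a.0 + (0 | 0)\{b} :: -a-> m1
  m1 = 0 :: (no moves)
LTS(Q): 2 reachable states
  n0 = 0 | 0 + b.0 + (0 | 0)\{b} :: -b-> n1
  n1 = 0 :: (no moves)
Trace ⟨a⟩ through P, begin at {m0}:
  [1] a ⇒ {m1}
  — P admits the full trace.
Trace ⟨a⟩ through Q, begin at {n0}:
  [1] a ⇒ ∅ (Q stuck)

NO — witness ⟨a⟩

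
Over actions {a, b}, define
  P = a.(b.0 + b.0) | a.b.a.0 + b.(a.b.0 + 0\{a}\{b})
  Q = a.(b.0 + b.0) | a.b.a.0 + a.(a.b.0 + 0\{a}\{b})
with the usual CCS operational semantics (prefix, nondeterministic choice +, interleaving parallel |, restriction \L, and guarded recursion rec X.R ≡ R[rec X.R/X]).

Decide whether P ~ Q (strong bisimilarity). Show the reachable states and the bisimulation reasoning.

P ≁ Q

Reachable graph of P (15 states):
  m0 = a.(b.0 + b.0) | a.b.a.0 + b.(a.b.0 + 0\{a}\{b}) has moves --a--▸ m1, --a--▸ m2, --b--▸ m3
  m1 = (b.0 + b.0) | a.b.a.0 has moves --a--▸ m4, --b--▸ m5
  m2 = a.(b.0 + b.0) | b.a.0 has moves --a--▸ m4, --b--▸ m6
  m3 = a.b.0 + 0\{a}\{b} has moves --a--▸ m7
  m4 = (b.0 + b.0) | b.a.0 has moves --b--▸ m8, --b--▸ m9
  m5 = 0 | a.b.a.0 has moves --a--▸ m9
  m6 = a.(b.0 + b.0) | a.0 has moves --a--▸ m10, --a--▸ m8
  m7 = b.0 has moves --b--▸ m11
  m8 = (b.0 + b.0) | a.0 has moves --a--▸ m12, --b--▸ m13
  m9 = 0 | b.a.0 has moves --b--▸ m13
  m10 = a.(b.0 + b.0) | 0 has moves --a--▸ m12
  m11 = 0 has moves stopped
  m12 = (b.0 + b.0) | 0 has moves --b--▸ m14
  m13 = 0 | a.0 has moves --a--▸ m14
  m14 = 0 | 0 has moves stopped
Reachable graph of Q (15 states):
  n0 = a.(b.0 + b.0) | a.b.a.0 + a.(a.b.0 + 0\{a}\{b}) has moves --a--▸ n1, --a--▸ n2, --a--▸ n3
  n1 = (b.0 + b.0) | a.b.a.0 has moves --a--▸ n4, --b--▸ n5
  n2 = a.(b.0 + b.0) | b.a.0 has moves --a--▸ n4, --b--▸ n6
  n3 = a.b.0 + 0\{a}\{b} has moves --a--▸ n7
  n4 = (b.0 + b.0) | b.a.0 has moves --b--▸ n8, --b--▸ n9
  n5 = 0 | a.b.a.0 has moves --a--▸ n9
  n6 = a.(b.0 + b.0) | a.0 has moves --a--▸ n10, --a--▸ n8
  n7 = b.0 has moves --b--▸ n11
  n8 = (b.0 + b.0) | a.0 has moves --a--▸ n12, --b--▸ n13
  n9 = 0 | b.a.0 has moves --b--▸ n13
  n10 = a.(b.0 + b.0) | 0 has moves --a--▸ n12
  n11 = 0 has moves stopped
  n12 = (b.0 + b.0) | 0 has moves --b--▸ n14
  n13 = 0 | a.0 has moves --a--▸ n14
  n14 = 0 | 0 has moves stopped
Coarsest stable partition (strong bisimilarity classes):
  B0 = {m0}
  B1 = {m1, n1}
  B2 = {m5, n5}
  B3 = {m9, n9}
  B4 = {m13, n13}
  B5 = {m11, m14, n11, n14}
  B6 = {m4, n4}
  B7 = {m8, n8}
  B8 = {m12, m7, n12, n7}
  B9 = {m10, m3, n10, n3}
  B10 = {m2, n2}
  B11 = {m6, n6}
  B12 = {n0}
m0 ∈ B0, n0 ∈ B12 → different blocks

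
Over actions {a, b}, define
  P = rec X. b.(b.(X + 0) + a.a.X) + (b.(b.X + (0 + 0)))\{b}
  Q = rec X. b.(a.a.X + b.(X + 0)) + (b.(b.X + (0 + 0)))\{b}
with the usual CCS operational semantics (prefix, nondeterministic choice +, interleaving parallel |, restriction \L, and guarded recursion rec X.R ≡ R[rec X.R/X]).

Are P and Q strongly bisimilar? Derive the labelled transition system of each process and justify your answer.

LTS(P): 4 reachable states
  u0 = rec X. b.(b.(X + 0) + a.a.X) + (b.(b.X + (0 + 0)))\{b} | —b→ u1
  u1 = b.((rec X. b.(b.(X + 0) + a.a.X) + (b.(b.X + (0 + 0)))\{b}) + 0) + a.a.(rec X. b.(b.(X + 0) + a.a.X) + (b.(b.X + (0 + 0)))\{b}) | —a→ u2, —b→ u3
  u2 = a.(rec X. b.(b.(X + 0) + a.a.X) + (b.(b.X + (0 + 0)))\{b}) | —a→ u0
  u3 = (rec X. b.(b.(X + 0) + a.a.X) + (b.(b.X + (0 + 0)))\{b}) + 0 | —b→ u1
LTS(Q): 4 reachable states
  v0 = rec X. b.(a.a.X + b.(X + 0)) + (b.(b.X + (0 + 0)))\{b} | —b→ v1
  v1 = a.a.(rec X. b.(a.a.X + b.(X + 0)) + (b.(b.X + (0 + 0)))\{b}) + b.((rec X. b.(a.a.X + b.(X + 0)) + (b.(b.X + (0 + 0)))\{b}) + 0) | —a→ v2, —b→ v3
  v2 = a.(rec X. b.(a.a.X + b.(X + 0)) + (b.(b.X + (0 + 0)))\{b}) | —a→ v0
  v3 = (rec X. b.(a.a.X + b.(X + 0)) + (b.(b.X + (0 + 0)))\{b}) + 0 | —b→ v1
Bisimilarity quotient blocks:
  B0 = {u0, u3, v0, v3}
  B1 = {u1, v1}
  B2 = {u2, v2}
u0 ∈ B0, v0 ∈ B0 → same block

P ~ Q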